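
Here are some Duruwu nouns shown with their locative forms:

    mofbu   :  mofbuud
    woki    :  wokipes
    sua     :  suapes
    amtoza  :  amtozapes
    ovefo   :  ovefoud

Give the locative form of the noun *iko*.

The alternation tracks the last vowel of the stem — -ud when the last vowel of the stem is a rounded vowel (*mofbu*, *ovefo*); -pes when the last vowel of the stem is an unrounded vowel (*woki*, *sua*, *amtoza*).
The last vowel of *iko* is /o/, which is a rounded vowel, so the suffix is -ud, giving *ikoud*.

ikoud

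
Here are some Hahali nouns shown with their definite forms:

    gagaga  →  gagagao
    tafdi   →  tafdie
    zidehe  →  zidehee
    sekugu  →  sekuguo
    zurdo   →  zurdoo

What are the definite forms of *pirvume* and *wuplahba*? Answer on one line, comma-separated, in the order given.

The pattern is front/back vowel harmony: -e when the last vowel of the stem is a front vowel (*tafdi*, *zidehe*); -o when the last vowel of the stem is a back vowel (*gagaga*, *sekugu*, *zurdo*).
The last vowel of *pirvume* is /e/, which is a front vowel, so the suffix is -e, giving *pirvumee*.
Since the last vowel of *wuplahba* is /a/ (a back vowel), it takes -o, giving *wuplahbao*.

pirvumee, wuplahbao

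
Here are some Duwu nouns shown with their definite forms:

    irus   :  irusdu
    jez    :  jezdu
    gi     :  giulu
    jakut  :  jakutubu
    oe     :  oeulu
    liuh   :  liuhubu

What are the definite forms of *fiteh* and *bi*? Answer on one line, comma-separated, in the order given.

fitehubu, biulu

The alternation tracks the final sound of the stem — -du when the stem ends in a sibilant (*irus*, *jez*); -ubu when the stem ends in a non-sibilant consonant (*jakut*, *liuh*); -ulu when the stem ends in a vowel (*gi*, *oe*).
*fiteh* — final sound /h/ (a non-sibilant consonant) → -ubu → *fitehubu*.
*bi*: final sound = /i/, a vowel → -ulu → *biulu*.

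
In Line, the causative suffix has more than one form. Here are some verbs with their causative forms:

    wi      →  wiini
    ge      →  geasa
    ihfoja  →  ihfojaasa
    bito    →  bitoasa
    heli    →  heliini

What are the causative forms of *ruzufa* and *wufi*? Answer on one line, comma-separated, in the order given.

ruzufaasa, wufiini

Looking at the last vowel of each stem: -ini when the last vowel of the stem is a high vowel (*wi*, *heli*); -asa when the last vowel of the stem is a non-high vowel (*ge*, *ihfoja*, *bito*).
*ruzufa* — last vowel /a/ (a non-high vowel) → -asa → *ruzufaasa*.
*wufi* — last vowel /i/ (a high vowel) → -ini → *wufiini*.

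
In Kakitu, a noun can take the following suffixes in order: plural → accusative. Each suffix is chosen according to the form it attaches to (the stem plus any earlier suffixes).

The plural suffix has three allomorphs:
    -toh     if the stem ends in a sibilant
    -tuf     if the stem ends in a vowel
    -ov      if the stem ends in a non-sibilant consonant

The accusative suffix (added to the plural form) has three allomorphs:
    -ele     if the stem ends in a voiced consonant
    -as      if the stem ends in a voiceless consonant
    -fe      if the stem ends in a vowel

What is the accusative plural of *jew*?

jewovele

Since the final sound of *jew* is /w/ (a non-sibilant consonant), it takes -ov, giving *jewov*.
Since the final sound of the plural form *jewov* is /v/ (a voiced consonant), it takes -ele, giving *jewovele*.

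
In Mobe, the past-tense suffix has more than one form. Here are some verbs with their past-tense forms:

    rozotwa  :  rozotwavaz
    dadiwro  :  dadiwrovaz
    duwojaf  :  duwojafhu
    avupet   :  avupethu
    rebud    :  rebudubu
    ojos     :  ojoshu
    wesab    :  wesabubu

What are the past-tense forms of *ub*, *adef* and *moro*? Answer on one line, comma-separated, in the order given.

ububu, adefhu, morovaz

The alternation tracks the final sound of the stem — -hu when the stem ends in a voiceless consonant (*duwojaf*, *avupet*, *ojos*); -ubu when the stem ends in a voiced consonant (*rebud*, *wesab*); -vaz when the stem ends in a vowel (*rozotwa*, *dadiwro*).
Since the final sound of *ub* is /b/ (a voiced consonant), it takes -ubu, giving *ububu*.
The final sound of *adef* is /f/, which is a voiceless consonant, so the suffix is -hu, giving *adefhu*.
*moro* — final sound /o/ (a vowel) → -vaz → *morovaz*.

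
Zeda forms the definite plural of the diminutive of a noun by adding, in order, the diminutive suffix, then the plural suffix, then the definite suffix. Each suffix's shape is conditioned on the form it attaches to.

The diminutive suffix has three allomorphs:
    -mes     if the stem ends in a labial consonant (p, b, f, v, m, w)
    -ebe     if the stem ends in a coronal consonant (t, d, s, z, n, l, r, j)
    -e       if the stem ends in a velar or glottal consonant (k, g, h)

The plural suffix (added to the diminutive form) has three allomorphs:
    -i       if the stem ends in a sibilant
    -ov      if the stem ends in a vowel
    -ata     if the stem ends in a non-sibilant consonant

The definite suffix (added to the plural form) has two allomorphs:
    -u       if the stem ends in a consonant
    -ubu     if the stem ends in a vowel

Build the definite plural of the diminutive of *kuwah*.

kuwaheovu

*kuwah*: final consonant = /h/, velar/glottal → -e → *kuwahe*.
The diminutive form *kuwahe* — final sound /e/ (a vowel) → -ov → *kuwaheov*.
The final sound of the plural form *kuwaheov* is /v/, which is a consonant, so the definite suffix is -u, giving *kuwaheovu*.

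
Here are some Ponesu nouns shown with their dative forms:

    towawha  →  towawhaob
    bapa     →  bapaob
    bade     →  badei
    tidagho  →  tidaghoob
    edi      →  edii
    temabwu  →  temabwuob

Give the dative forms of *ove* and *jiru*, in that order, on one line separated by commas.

The alternation tracks the last vowel of the stem — -i when the last vowel of the stem is a front vowel (*bade*, *edi*); -ob when the last vowel of the stem is a back vowel (*towawha*, *bapa*, *tidagho*, *temabwu*).
*ove* — last vowel /e/ (a front vowel) → -i → *ovei*.
Since the last vowel of *jiru* is /u/ (a back vowel), it takes -ob, giving *jiruob*.

ovei, jiruob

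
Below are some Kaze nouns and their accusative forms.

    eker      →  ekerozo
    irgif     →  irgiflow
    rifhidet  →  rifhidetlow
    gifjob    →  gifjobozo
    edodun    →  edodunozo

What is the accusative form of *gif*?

Looking at the final consonant of each stem: -low when the stem ends in a voiceless consonant (*irgif*, *rifhidet*); -ozo when the stem ends in a voiced consonant (*eker*, *gifjob*, *edodun*).
Since the final consonant of *gif* is /f/ (voiceless), it takes -low, giving *giflow*.

giflow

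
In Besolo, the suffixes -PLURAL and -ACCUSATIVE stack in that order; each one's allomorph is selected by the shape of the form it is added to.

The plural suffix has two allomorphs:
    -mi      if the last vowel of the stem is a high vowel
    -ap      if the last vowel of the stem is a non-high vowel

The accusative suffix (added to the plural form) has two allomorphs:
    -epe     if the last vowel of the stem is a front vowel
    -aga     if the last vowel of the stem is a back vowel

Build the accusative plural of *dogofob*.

dogofobapaga

The last vowel of *dogofob* is /o/, which is a non-high vowel, so the plural suffix is -ap, giving *dogofobap*.
The plural form *dogofobap* — last vowel /a/ (a back vowel) → -aga → *dogofobapaga*.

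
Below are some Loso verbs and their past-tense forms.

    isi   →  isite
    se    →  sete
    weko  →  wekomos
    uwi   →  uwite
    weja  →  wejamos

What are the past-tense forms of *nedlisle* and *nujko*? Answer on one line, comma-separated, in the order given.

nedlislete, nujkomos

The suffix is conditioned by the last vowel: -te when the last vowel of the stem is a front vowel (*isi*, *se*, *uwi*); -mos when the last vowel of the stem is a back vowel (*weko*, *weja*).
*nedlisle*: last vowel = /e/, a front vowel → -te → *nedlislete*.
*nujko*: last vowel = /o/, a back vowel → -mos → *nujkomos*.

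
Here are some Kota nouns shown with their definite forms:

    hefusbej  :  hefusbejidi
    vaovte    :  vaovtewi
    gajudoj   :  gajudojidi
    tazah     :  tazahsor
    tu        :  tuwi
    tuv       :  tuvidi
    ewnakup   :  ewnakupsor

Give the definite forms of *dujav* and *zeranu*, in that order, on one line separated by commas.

The suffix is conditioned by the final sound: -sor when the stem ends in a voiceless consonant (*tazah*, *ewnakup*); -idi when the stem ends in a voiced consonant (*hefusbej*, *gajudoj*, *tuv*); -wi when the stem ends in a vowel (*vaovte*, *tu*).
The final sound of *dujav* is /v/, which is a voiced consonant, so the suffix is -idi, giving *dujavidi*.
Since the final sound of *zeranu* is /u/ (a vowel), it takes -wi, giving *zeranuwi*.

dujavidi, zeranuwi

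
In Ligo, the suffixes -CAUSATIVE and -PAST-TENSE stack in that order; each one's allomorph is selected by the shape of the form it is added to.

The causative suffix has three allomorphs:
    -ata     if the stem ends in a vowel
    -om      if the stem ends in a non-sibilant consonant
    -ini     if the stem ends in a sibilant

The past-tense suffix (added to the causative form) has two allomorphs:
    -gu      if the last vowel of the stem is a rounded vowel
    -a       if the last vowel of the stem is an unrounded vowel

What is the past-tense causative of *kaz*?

kazinia

*kaz*: final sound = /z/, a sibilant → -ini → *kazini*.
The causative form *kazini* — last vowel /i/ (an unrounded vowel) → -a → *kazinia*.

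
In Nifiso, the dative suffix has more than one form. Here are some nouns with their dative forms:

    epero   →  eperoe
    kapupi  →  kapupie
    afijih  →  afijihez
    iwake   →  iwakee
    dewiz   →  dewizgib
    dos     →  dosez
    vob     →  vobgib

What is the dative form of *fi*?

fie

The suffix is conditioned by the final sound: -ez when the stem ends in a voiceless consonant (*afijih*, *dos*); -gib when the stem ends in a voiced consonant (*dewiz*, *vob*); -e when the stem ends in a vowel (*epero*, *kapupi*, *iwake*).
*fi* — final sound /i/ (a vowel) → -e → *fie*.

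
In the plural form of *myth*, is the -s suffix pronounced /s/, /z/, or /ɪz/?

The stem *myth* ends in a voiceless non-sibilant consonant.
The plural suffix surfaces as /ɪz/ after sibilants, /s/ after other voiceless consonants, and /z/ after other voiced sounds.
So the plural -s on *myth* is pronounced /s/.

/s/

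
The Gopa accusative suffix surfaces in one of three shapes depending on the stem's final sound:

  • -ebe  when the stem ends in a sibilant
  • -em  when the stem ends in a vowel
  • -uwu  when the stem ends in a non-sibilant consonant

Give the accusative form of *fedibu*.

fedibuem

The final sound of *fedibu* is /u/, which is a vowel, so the suffix is -em, giving *fedibuem*.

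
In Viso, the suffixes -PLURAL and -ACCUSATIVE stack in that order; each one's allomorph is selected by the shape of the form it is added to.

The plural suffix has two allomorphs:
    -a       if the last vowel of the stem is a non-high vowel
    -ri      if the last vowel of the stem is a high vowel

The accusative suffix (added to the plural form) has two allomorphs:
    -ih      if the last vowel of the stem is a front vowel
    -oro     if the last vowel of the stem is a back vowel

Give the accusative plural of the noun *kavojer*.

*kavojer* — last vowel /e/ (a non-high vowel) → -a → *kavojera*.
The plural form *kavojera*: last vowel = /a/, a back vowel → -oro → *kavojeraoro*.

kavojeraoro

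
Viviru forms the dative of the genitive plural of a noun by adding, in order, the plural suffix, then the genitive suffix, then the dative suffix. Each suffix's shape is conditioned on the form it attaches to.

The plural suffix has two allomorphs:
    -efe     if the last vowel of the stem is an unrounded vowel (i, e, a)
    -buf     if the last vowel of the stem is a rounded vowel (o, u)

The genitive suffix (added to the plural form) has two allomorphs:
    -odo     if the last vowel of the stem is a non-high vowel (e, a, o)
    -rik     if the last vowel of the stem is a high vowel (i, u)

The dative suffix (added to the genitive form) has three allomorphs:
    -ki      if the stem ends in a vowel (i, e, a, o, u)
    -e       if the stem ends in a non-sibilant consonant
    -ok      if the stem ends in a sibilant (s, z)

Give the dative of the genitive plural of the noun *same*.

sameefeodoki

Since the last vowel of *same* is /e/ (an unrounded vowel), it takes -efe, giving *sameefe*.
The plural form *sameefe*: last vowel = /e/, a non-high vowel → -odo → *sameefeodo*.
The final sound of the genitive form *sameefeodo* is /o/, which is a vowel, so the dative suffix is -ki, giving *sameefeodoki*.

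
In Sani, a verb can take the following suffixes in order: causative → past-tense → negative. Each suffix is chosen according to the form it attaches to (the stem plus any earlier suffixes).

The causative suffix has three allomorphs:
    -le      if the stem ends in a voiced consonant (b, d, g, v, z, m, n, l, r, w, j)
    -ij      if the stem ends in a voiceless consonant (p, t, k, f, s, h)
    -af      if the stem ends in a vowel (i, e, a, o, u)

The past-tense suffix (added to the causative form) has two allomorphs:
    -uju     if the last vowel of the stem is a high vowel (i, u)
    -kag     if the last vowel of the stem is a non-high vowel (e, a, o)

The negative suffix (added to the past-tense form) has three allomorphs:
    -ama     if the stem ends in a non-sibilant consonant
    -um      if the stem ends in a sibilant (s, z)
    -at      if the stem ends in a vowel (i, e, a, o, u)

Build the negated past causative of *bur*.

*bur*: final sound = /r/, a voiced consonant → -le → *burle*.
The causative form *burle*: last vowel = /e/, a non-high vowel → -kag → *burlekag*.
The past-tense form *burlekag*: final sound = /g/, a non-sibilant consonant → -ama → *burlekagama*.

burlekagama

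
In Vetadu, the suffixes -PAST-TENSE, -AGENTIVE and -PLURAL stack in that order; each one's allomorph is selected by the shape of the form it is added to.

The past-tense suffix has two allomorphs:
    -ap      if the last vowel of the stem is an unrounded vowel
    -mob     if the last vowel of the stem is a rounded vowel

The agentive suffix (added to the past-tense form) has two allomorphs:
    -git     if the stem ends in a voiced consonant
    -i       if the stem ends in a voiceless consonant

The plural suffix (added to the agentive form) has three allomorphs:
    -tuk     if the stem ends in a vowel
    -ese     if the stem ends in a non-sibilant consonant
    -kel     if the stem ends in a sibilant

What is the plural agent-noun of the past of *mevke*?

mevkeapituk

The last vowel of *mevke* is /e/, which is an unrounded vowel, so the past-tense suffix is -ap, giving *mevkeap*.
The past-tense form *mevkeap* — final consonant /p/ (voiceless) → -i → *mevkeapi*.
The final sound of the agentive form *mevkeapi* is /i/, which is a vowel, so the plural suffix is -tuk, giving *mevkeapituk*.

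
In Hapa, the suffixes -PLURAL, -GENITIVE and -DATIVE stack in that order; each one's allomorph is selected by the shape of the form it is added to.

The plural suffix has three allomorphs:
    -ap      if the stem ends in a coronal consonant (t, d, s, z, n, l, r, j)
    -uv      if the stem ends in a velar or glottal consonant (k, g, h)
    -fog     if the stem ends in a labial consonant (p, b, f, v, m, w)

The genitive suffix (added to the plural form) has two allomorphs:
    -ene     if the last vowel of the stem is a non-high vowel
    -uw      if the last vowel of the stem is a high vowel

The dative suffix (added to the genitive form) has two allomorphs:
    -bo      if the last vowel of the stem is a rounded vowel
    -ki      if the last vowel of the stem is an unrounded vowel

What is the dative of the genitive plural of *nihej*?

*nihej*: final consonant = /j/, coronal → -ap → *nihejap*.
Since the last vowel of the plural form *nihejap* is /a/ (a non-high vowel), it takes -ene, giving *nihejapene*.
The last vowel of the genitive form *nihejapene* is /e/, which is an unrounded vowel, so the dative suffix is -ki, giving *nihejapeneki*.

nihejapeneki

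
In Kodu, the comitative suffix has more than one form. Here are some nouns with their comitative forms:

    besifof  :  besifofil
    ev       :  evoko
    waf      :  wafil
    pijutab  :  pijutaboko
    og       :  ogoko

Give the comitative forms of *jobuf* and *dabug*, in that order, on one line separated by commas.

jobufil, dabugoko

The pattern is voicing of the final consonant: -il when the stem ends in a voiceless consonant (*besifof*, *waf*); -oko when the stem ends in a voiced consonant (*ev*, *pijutab*, *og*).
*jobuf* — final consonant /f/ (voiceless) → -il → *jobufil*.
The final consonant of *dabug* is /g/, which is voiced, so the suffix is -oko, giving *dabugoko*.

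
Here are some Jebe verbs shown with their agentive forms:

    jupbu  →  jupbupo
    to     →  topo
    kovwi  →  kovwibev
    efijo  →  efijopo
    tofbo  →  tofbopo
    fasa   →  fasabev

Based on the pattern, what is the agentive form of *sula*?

sulabev

The alternation tracks the last vowel of the stem — -po when the last vowel of the stem is a rounded vowel (*jupbu*, *to*, *efijo*, *tofbo*); -bev when the last vowel of the stem is an unrounded vowel (*kovwi*, *fasa*).
The last vowel of *sula* is /a/, which is an unrounded vowel, so the suffix is -bev, giving *sulabev*.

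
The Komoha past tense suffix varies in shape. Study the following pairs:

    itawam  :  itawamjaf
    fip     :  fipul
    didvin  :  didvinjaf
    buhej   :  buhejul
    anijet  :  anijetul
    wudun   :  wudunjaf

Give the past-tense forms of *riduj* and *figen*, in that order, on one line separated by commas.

ridujul, figenjaf

The alternation tracks the final consonant of the stem — -jaf when the stem ends in a nasal (*itawam*, *didvin*, *wudun*); -ul when the stem ends in a non-nasal consonant (*fip*, *buhej*, *anijet*).
Since the final consonant of *riduj* is /j/ (non-nasal), it takes -ul, giving *ridujul*.
*figen* — final consonant /n/ (a nasal) → -jaf → *figenjaf*.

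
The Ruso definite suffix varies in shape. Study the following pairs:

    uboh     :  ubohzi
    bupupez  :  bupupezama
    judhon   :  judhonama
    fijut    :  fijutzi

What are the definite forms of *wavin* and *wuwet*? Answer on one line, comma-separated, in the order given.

The suffix is conditioned by the final consonant: -zi when the stem ends in a voiceless consonant (*uboh*, *fijut*); -ama when the stem ends in a voiced consonant (*bupupez*, *judhon*).
*wavin*: final consonant = /n/, voiced → -ama → *wavinama*.
*wuwet*: final consonant = /t/, voiceless → -zi → *wuwetzi*.

wavinama, wuwetzi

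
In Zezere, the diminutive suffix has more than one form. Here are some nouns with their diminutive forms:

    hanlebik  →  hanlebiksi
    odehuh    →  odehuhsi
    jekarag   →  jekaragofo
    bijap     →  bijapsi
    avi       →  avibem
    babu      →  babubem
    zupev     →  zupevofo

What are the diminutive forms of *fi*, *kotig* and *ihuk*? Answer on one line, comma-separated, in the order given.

The pattern is voicing of the final sound: -si when the stem ends in a voiceless consonant (*hanlebik*, *odehuh*, *bijap*); -ofo when the stem ends in a voiced consonant (*jekarag*, *zupev*); -bem when the stem ends in a vowel (*avi*, *babu*).
*fi*: final sound = /i/, a vowel → -bem → *fibem*.
The final sound of *kotig* is /g/, which is a voiced consonant, so the suffix is -ofo, giving *kotigofo*.
*ihuk* — final sound /k/ (a voiceless consonant) → -si → *ihuksi*.

fibem, kotigofo, ihuksi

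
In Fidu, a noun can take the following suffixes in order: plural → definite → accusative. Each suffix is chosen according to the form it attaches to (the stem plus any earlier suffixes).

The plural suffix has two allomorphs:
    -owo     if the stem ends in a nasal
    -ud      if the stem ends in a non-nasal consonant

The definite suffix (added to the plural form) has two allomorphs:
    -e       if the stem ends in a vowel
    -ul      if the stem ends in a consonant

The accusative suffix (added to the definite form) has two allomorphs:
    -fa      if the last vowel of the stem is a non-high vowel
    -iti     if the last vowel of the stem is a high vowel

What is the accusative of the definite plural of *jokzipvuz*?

jokzipvuzuduliti

*jokzipvuz*: final consonant = /z/, non-nasal → -ud → *jokzipvuzud*.
Since the final sound of the plural form *jokzipvuzud* is /d/ (a consonant), it takes -ul, giving *jokzipvuzudul*.
The last vowel of the definite form *jokzipvuzudul* is /u/, which is a high vowel, so the accusative suffix is -iti, giving *jokzipvuzuduliti*.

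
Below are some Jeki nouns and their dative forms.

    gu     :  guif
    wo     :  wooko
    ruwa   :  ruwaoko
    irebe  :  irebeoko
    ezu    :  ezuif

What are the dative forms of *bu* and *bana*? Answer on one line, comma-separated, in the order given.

buif, banaoko

The pattern is height harmony: -if when the last vowel of the stem is a high vowel (*gu*, *ezu*); -oko when the last vowel of the stem is a non-high vowel (*wo*, *ruwa*, *irebe*).
Since the last vowel of *bu* is /u/ (a high vowel), it takes -if, giving *buif*.
Since the last vowel of *bana* is /a/ (a non-high vowel), it takes -oko, giving *banaoko*.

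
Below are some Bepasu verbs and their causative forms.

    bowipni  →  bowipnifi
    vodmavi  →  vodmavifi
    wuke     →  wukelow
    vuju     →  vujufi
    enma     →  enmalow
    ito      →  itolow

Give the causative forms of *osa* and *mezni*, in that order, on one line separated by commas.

osalow, meznifi

The alternation tracks the last vowel of the stem — -fi when the last vowel of the stem is a high vowel (*bowipni*, *vodmavi*, *vuju*); -low when the last vowel of the stem is a non-high vowel (*wuke*, *enma*, *ito*).
Since the last vowel of *osa* is /a/ (a non-high vowel), it takes -low, giving *osalow*.
*mezni*: last vowel = /i/, a high vowel → -fi → *meznifi*.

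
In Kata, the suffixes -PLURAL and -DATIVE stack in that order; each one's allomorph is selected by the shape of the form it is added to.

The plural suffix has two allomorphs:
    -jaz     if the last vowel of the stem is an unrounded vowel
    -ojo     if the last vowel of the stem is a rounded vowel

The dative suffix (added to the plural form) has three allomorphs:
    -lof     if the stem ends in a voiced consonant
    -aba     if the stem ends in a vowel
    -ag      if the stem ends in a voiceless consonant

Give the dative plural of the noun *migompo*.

*migompo* — last vowel /o/ (a rounded vowel) → -ojo → *migompoojo*.
The final sound of the plural form *migompoojo* is /o/, which is a vowel, so the dative suffix is -aba, giving *migompoojoaba*.

migompoojoaba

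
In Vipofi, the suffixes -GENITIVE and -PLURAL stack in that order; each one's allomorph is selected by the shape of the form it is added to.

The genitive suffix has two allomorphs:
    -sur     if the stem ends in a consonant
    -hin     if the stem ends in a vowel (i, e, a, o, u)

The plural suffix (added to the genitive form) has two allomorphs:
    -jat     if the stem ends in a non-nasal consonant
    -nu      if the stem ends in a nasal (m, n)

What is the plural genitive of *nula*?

Since the final sound of *nula* is /a/ (a vowel), it takes -hin, giving *nulahin*.
Since the final consonant of the genitive form *nulahin* is /n/ (a nasal), it takes -nu, giving *nulahinnu*.

nulahinnu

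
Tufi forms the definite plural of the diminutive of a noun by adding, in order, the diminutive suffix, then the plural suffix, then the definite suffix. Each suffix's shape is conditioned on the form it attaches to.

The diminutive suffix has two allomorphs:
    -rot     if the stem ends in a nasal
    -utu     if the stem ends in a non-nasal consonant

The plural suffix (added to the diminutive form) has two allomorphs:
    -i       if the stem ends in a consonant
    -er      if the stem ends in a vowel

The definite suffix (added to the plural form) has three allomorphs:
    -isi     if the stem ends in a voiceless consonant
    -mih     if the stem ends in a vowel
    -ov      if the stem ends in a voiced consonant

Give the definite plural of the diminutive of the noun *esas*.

esasutuerov

*esas* — final consonant /s/ (non-nasal) → -utu → *esasutu*.
The diminutive form *esasutu*: final sound = /u/, a vowel → -er → *esasutuer*.
The plural form *esasutuer*: final sound = /r/, a voiced consonant → -ov → *esasutuerov*.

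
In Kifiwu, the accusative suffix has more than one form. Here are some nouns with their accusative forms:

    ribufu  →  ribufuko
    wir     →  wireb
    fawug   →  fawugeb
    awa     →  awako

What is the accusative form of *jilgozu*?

The alternation tracks the final sound of the stem — -eb when the stem ends in a consonant (*wir*, *fawug*); -ko when the stem ends in a vowel (*ribufu*, *awa*).
The final sound of *jilgozu* is /u/, which is a vowel, so the suffix is -ko, giving *jilgozuko*.

jilgozuko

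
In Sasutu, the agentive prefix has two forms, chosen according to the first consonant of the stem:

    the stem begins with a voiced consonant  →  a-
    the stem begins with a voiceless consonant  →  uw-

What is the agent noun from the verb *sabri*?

uwsabri

The first consonant of *sabri* is /s/, which is voiceless, so the prefix is uw-, giving *uwsabri*.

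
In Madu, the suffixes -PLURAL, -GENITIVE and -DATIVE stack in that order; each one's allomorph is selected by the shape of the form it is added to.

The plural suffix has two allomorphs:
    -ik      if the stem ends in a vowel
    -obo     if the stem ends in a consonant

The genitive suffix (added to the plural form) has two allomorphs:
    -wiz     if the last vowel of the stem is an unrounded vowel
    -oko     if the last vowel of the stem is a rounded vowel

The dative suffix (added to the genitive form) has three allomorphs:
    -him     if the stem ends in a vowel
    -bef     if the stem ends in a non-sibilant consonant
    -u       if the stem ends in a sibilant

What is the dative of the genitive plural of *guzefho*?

guzefhoikwizu

Since the final sound of *guzefho* is /o/ (a vowel), it takes -ik, giving *guzefhoik*.
The plural form *guzefhoik*: last vowel = /i/, an unrounded vowel → -wiz → *guzefhoikwiz*.
The genitive form *guzefhoikwiz*: final sound = /z/, a sibilant → -u → *guzefhoikwizu*.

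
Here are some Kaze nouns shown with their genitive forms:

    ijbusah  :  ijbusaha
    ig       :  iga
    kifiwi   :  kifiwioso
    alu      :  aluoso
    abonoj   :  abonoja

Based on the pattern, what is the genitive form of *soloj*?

The suffix is conditioned by the final sound: -a when the stem ends in a consonant (*ijbusah*, *ig*, *abonoj*); -oso when the stem ends in a vowel (*kifiwi*, *alu*).
*soloj* — final sound /j/ (a consonant) → -a → *soloja*.

soloja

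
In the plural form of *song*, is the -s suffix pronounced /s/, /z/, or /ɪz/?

The stem *song* ends in a voiced non-sibilant sound.
The plural suffix surfaces as /ɪz/ after sibilants, /s/ after other voiceless consonants, and /z/ after other voiced sounds.
So the plural -s on *song* is pronounced /z/.

/z/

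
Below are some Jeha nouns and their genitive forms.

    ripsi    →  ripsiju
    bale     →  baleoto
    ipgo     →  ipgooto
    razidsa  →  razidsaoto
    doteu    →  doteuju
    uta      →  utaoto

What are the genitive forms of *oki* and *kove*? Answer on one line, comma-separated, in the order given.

okiju, koveoto

The pattern is height harmony: -ju when the last vowel of the stem is a high vowel (*ripsi*, *doteu*); -oto when the last vowel of the stem is a non-high vowel (*bale*, *ipgo*, *razidsa*, *uta*).
Since the last vowel of *oki* is /i/ (a high vowel), it takes -ju, giving *okiju*.
*kove*: last vowel = /e/, a non-high vowel → -oto → *koveoto*.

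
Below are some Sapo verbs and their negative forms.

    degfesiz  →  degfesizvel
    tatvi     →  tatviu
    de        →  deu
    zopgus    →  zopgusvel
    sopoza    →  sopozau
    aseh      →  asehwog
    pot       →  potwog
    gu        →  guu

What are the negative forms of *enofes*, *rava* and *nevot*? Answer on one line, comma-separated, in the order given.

The suffix is conditioned by the final sound: -vel when the stem ends in a sibilant (*degfesiz*, *zopgus*); -wog when the stem ends in a non-sibilant consonant (*aseh*, *pot*); -u when the stem ends in a vowel (*tatvi*, *de*, *sopoza*, *gu*).
*enofes* — final sound /s/ (a sibilant) → -vel → *enofesvel*.
Since the final sound of *rava* is /a/ (a vowel), it takes -u, giving *ravau*.
Since the final sound of *nevot* is /t/ (a non-sibilant consonant), it takes -wog, giving *nevotwog*.

enofesvel, ravau, nevotwog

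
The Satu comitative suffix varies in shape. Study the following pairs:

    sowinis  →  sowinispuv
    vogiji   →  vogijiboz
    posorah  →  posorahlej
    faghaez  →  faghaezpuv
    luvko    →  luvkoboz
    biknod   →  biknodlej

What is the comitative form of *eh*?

The suffix is conditioned by the final sound: -puv when the stem ends in a sibilant (*sowinis*, *faghaez*); -lej when the stem ends in a non-sibilant consonant (*posorah*, *biknod*); -boz when the stem ends in a vowel (*vogiji*, *luvko*).
Since the final sound of *eh* is /h/ (a non-sibilant consonant), it takes -lej, giving *ehlej*.

ehlej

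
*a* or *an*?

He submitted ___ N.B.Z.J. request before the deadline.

The indefinite article is chosen by the initial *sound* of the following word, not its spelling.
The initialism *N.B.Z.J.* is read letter by letter; the first letter, N, is pronounced /ɛn/, which begins with a vowel sound.
So the article is *an*: He submitted an N.B.Z.J. request before the deadline.

an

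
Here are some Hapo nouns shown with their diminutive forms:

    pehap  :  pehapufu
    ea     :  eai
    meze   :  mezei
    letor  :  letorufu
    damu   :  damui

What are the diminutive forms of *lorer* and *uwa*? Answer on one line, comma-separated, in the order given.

The suffix is conditioned by the final sound: -ufu when the stem ends in a consonant (*pehap*, *letor*); -i when the stem ends in a vowel (*ea*, *meze*, *damu*).
*lorer* — final sound /r/ (a consonant) → -ufu → *lorerufu*.
*uwa* — final sound /a/ (a vowel) → -i → *uwai*.

lorerufu, uwai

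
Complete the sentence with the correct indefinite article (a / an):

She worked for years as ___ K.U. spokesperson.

a

The indefinite article is chosen by the initial *sound* of the following word, not its spelling.
The initialism *K.U.* is read letter by letter; the first letter, K, is pronounced /keɪ/, which begins with a consonant sound.
So the article is *a*: She worked for years as a K.U. spokesperson.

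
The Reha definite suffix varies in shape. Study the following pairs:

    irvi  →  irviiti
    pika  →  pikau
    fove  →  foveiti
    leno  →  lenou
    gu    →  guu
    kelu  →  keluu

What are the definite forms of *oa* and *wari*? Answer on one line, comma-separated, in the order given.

Looking at the last vowel of each stem: -iti when the last vowel of the stem is a front vowel (*irvi*, *fove*); -u when the last vowel of the stem is a back vowel (*pika*, *leno*, *gu*, *kelu*).
*oa* — last vowel /a/ (a back vowel) → -u → *oau*.
*wari* — last vowel /i/ (a front vowel) → -iti → *wariiti*.

oau, wariiti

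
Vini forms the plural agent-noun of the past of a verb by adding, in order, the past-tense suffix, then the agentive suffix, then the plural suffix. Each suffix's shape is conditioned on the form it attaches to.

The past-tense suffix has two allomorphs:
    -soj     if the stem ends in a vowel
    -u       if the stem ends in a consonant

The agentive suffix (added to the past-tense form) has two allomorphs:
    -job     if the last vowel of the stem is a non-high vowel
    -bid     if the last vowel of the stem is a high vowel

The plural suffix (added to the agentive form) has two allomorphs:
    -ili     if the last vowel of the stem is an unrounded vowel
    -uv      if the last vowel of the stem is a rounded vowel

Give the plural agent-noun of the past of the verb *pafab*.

pafabubidili

*pafab* — final sound /b/ (a consonant) → -u → *pafabu*.
Since the last vowel of the past-tense form *pafabu* is /u/ (a high vowel), it takes -bid, giving *pafabubid*.
The last vowel of the agentive form *pafabubid* is /i/, which is an unrounded vowel, so the plural suffix is -ili, giving *pafabubidili*.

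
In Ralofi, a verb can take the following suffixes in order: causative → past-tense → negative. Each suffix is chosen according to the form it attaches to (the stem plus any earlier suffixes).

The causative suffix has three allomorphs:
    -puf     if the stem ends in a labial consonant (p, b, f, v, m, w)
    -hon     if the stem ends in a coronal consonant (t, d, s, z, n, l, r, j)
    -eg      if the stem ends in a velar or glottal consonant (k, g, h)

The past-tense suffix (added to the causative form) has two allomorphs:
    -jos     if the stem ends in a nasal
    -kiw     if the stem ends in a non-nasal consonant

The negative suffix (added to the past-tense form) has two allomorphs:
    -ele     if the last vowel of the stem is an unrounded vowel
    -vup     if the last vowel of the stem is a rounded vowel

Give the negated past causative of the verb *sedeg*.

sedegegkiwele

*sedeg* — final consonant /g/ (velar/glottal) → -eg → *sedegeg*.
The final consonant of the causative form *sedegeg* is /g/, which is non-nasal, so the past-tense suffix is -kiw, giving *sedegegkiw*.
The past-tense form *sedegegkiw*: last vowel = /i/, an unrounded vowel → -ele → *sedegegkiwele*.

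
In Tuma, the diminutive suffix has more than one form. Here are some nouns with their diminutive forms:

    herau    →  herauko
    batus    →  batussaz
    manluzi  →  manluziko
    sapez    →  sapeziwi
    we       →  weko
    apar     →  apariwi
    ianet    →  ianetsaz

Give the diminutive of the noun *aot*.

aotsaz

The suffix is conditioned by the final sound: -saz when the stem ends in a voiceless consonant (*batus*, *ianet*); -iwi when the stem ends in a voiced consonant (*sapez*, *apar*); -ko when the stem ends in a vowel (*herau*, *manluzi*, *we*).
The final sound of *aot* is /t/, which is a voiceless consonant, so the suffix is -saz, giving *aotsaz*.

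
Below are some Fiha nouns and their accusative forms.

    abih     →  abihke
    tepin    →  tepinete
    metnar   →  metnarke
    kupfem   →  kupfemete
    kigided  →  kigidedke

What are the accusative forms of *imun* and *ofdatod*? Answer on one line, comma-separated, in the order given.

imunete, ofdatodke

Looking at the final consonant of each stem: -ete when the stem ends in a nasal (*tepin*, *kupfem*); -ke when the stem ends in a non-nasal consonant (*abih*, *metnar*, *kigided*).
The final consonant of *imun* is /n/, which is a nasal, so the suffix is -ete, giving *imunete*.
Since the final consonant of *ofdatod* is /d/ (non-nasal), it takes -ke, giving *ofdatodke*.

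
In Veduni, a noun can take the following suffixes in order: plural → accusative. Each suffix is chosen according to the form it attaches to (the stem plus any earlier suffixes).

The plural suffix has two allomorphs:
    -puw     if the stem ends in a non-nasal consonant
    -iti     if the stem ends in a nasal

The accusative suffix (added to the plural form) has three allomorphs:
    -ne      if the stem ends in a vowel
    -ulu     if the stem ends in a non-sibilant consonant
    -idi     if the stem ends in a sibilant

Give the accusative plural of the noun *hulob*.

Since the final consonant of *hulob* is /b/ (non-nasal), it takes -puw, giving *hulobpuw*.
The plural form *hulobpuw*: final sound = /w/, a non-sibilant consonant → -ulu → *hulobpuwulu*.

hulobpuwulu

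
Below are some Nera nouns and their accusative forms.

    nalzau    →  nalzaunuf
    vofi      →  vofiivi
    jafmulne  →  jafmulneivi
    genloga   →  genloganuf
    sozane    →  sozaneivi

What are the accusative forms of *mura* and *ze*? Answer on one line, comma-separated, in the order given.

The pattern is front/back vowel harmony: -ivi when the last vowel of the stem is a front vowel (*vofi*, *jafmulne*, *sozane*); -nuf when the last vowel of the stem is a back vowel (*nalzau*, *genloga*).
The last vowel of *mura* is /a/, which is a back vowel, so the suffix is -nuf, giving *muranuf*.
*ze*: last vowel = /e/, a front vowel → -ivi → *zeivi*.

muranuf, zeivi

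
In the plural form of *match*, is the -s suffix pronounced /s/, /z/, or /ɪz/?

The stem *match* ends in a sibilant (/s, z, ʃ, ʒ, tʃ, dʒ/).
The plural suffix surfaces as /ɪz/ after sibilants, /s/ after other voiceless consonants, and /z/ after other voiced sounds.
So the plural -s on *match* is pronounced /ɪz/.

/ɪz/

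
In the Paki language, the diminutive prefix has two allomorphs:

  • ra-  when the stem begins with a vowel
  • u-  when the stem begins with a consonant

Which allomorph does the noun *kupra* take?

Since the first sound of *kupra* is /k/ (a consonant), it takes u-.

u-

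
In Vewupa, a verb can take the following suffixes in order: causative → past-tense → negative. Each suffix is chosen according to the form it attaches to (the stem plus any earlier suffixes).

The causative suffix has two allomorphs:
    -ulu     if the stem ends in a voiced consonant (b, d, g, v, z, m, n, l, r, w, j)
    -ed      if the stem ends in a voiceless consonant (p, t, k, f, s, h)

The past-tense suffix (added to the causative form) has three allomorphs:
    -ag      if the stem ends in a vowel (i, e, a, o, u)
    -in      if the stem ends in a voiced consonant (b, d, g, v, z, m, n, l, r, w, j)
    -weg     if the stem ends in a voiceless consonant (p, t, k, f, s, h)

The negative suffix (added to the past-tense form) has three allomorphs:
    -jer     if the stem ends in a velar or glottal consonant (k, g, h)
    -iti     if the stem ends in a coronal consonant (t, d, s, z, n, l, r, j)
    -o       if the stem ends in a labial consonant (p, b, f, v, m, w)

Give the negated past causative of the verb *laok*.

Since the final consonant of *laok* is /k/ (voiceless), it takes -ed, giving *laoked*.
The final sound of the causative form *laoked* is /d/, which is a voiced consonant, so the past-tense suffix is -in, giving *laokedin*.
The past-tense form *laokedin*: final consonant = /n/, coronal → -iti → *laokediniti*.

laokediniti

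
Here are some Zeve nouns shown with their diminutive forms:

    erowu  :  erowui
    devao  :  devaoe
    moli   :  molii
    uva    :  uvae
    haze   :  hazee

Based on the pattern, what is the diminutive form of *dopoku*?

dopokui

The alternation tracks the last vowel of the stem — -i when the last vowel of the stem is a high vowel (*erowu*, *moli*); -e when the last vowel of the stem is a non-high vowel (*devao*, *uva*, *haze*).
*dopoku*: last vowel = /u/, a high vowel → -i → *dopokui*.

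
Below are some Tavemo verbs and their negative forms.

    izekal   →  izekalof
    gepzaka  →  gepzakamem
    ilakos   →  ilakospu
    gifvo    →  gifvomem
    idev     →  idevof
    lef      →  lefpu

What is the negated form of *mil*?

The alternation tracks the final sound of the stem — -pu when the stem ends in a voiceless consonant (*ilakos*, *lef*); -of when the stem ends in a voiced consonant (*izekal*, *idev*); -mem when the stem ends in a vowel (*gepzaka*, *gifvo*).
*mil* — final sound /l/ (a voiced consonant) → -of → *milof*.

milof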